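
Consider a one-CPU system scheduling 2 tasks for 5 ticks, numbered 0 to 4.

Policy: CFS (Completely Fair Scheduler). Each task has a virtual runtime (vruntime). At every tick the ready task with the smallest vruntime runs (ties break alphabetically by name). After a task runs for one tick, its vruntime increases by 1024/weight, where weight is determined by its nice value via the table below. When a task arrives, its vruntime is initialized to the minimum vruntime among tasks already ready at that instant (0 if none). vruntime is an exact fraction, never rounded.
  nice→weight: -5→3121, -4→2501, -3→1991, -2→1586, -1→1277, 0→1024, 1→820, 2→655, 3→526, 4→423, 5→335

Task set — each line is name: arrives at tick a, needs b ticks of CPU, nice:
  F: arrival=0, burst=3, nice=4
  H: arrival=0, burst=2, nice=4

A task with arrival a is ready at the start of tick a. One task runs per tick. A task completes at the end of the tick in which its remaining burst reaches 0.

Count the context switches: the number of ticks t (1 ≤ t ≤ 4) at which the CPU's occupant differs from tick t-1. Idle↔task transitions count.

t=0: vr[F=0 H=0] → run F
t=1: vr[F=1024/423 H=0] → run H
t=2: vr[F=1024/423 H=1024/423] → run F
t=3: vr[F=2048/423 H=1024/423] → run H
t=4: vr[F=2048/423] → run F

context switches = 4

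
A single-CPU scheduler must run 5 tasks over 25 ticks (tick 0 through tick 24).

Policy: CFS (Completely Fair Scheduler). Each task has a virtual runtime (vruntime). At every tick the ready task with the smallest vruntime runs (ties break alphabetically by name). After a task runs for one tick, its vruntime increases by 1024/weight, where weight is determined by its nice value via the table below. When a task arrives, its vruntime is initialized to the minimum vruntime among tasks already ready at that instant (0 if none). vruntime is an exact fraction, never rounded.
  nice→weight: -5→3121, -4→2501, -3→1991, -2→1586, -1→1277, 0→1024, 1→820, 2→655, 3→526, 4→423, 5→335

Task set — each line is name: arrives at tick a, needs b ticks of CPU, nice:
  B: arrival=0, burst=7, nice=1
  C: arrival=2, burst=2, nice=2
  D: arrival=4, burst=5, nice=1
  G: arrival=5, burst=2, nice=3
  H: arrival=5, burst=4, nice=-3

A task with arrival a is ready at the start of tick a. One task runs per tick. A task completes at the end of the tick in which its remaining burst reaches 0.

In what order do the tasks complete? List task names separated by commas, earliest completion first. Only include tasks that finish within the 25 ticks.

t=0: vr[B=0] → run B
t=1: vr[B=256/205] → run B
t=2: vr[B=512/205 C=512/205] → run B
t=3: vr[B=768/205 C=512/205] → run C
t=4: vr[B=768/205 C=109056/26855 D=768/205] → run B
t=5: vr[B=1024/205 C=109056/26855 D=768/205 G=768/205 H=768/205] → run D
t=6: vr[B=1024/205 C=109056/26855 D=1024/205 G=768/205 H=768/205] → run G
t=7: vr[B=1024/205 C=109056/26855 D=1024/205 G=306944/53915 H=768/205] → run H
t=8: vr[B=1024/205 C=109056/26855 D=1024/205 G=306944/53915 H=1739008/408155] → run C
t=9: vr[B=1024/205 D=1024/205 G=306944/53915 H=1739008/408155] → run H
t=10: vr[B=1024/205 D=1024/205 G=306944/53915 H=1948928/408155] → run H
t=11: vr[B=1024/205 D=1024/205 G=306944/53915 H=2158848/408155] → run B
t=12: vr[B=256/41 D=1024/205 G=306944/53915 H=2158848/408155] → run D
t=13: vr[B=256/41 D=256/41 G=306944/53915 H=2158848/408155] → run H
t=14: vr[B=256/41 D=256/41 G=306944/53915] → run G
t=15: vr[B=256/41 D=256/41] → run B
t=16: vr[B=1536/205 D=256/41] → run D
t=17: vr[B=1536/205 D=1536/205] → run B
t=18: vr[D=1536/205] → run D
t=19: vr[D=1792/205] → run D
t=20: (idle)
t=21: (idle)
t=22: (idle)
t=23: (idle)
t=24: (idle)

completion order = C, H, G, B, D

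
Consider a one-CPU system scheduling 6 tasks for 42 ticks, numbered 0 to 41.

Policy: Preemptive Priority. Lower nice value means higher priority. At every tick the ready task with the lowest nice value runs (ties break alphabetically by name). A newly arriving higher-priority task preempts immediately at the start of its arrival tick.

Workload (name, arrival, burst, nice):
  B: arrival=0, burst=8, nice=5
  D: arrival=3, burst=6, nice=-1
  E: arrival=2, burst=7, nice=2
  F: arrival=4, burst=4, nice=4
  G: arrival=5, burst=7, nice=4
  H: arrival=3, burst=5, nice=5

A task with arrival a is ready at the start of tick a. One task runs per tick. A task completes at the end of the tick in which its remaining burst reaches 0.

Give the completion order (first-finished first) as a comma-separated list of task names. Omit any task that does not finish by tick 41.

t=0: ready={B} → run B
t=1: ready={B} → run B
t=2: ready={B,E} → run E
t=3: ready={B,D,E,H} → run D
t=4: ready={B,D,E,F,H} → run D
t=5: ready={B,D,E,F,G,H} → run D
t=6: ready={B,D,E,F,G,H} → run D
t=7: ready={B,D,E,F,G,H} → run D
t=8: ready={B,D,E,F,G,H} → run D
t=9: ready={B,E,F,G,H} → run E
t=10: ready={B,E,F,G,H} → run E
t=11: ready={B,E,F,G,H} → run E
t=12: ready={B,E,F,G,H} → run E
t=13: ready={B,E,F,G,H} → run E
t=14: ready={B,E,F,G,H} → run E
t=15: ready={B,F,G,H} → run F
t=16: ready={B,F,G,H} → run F
t=17: ready={B,F,G,H} → run F
t=18: ready={B,F,G,H} → run F
t=19: ready={B,G,H} → run G
t=20: ready={B,G,H} → run G
t=21: ready={B,G,H} → run G
t=22: ready={B,G,H} → run G
t=23: ready={B,G,H} → run G
t=24: ready={B,G,H} → run G
t=25: ready={B,G,H} → run G
t=26: ready={B,H} → run B
t=27: ready={B,H} → run B
t=28: ready={B,H} → run B
t=29: ready={B,H} → run B
t=30: ready={B,H} → run B
t=31: ready={B,H} → run B
t=32: ready={H} → run H
t=33: ready={H} → run H
t=34: ready={H} → run H
t=35: ready={H} → run H
t=36: ready={H} → run H
t=37: (idle)
t=38: (idle)
t=39: (idle)
t=40: (idle)
t=41: (idle)

completion order = D, E, F, G, B, H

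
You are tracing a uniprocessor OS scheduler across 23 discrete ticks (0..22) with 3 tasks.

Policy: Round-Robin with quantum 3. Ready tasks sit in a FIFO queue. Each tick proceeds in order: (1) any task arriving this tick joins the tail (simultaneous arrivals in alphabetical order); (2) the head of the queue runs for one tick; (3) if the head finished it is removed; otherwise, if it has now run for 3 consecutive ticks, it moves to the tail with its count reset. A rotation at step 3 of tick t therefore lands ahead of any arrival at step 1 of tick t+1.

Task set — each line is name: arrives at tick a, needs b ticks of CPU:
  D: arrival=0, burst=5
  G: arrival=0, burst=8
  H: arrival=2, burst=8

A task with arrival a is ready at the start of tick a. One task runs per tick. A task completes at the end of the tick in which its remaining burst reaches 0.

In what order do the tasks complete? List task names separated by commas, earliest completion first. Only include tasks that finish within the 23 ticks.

completion order = D, G, H

t=0: queue=[D,G] q_used=0 → run D
t=1: queue=[D,G] q_used=1 → run D
t=2: queue=[D,G,H] q_used=2 → run D
t=3: queue=[G,H,D] q_used=0 → run G
t=4: queue=[G,H,D] q_used=1 → run G
t=5: queue=[G,H,D] q_used=2 → run G
t=6: queue=[H,D,G] q_used=0 → run H
t=7: queue=[H,D,G] q_used=1 → run H
t=8: queue=[H,D,G] q_used=2 → run H
t=9: queue=[D,G,H] q_used=0 → run D
t=10: queue=[D,G,H] q_used=1 → run D
t=11: queue=[G,H] q_used=0 → run G
t=12: queue=[G,H] q_used=1 → run G
t=13: queue=[G,H] q_used=2 → run G
t=14: queue=[H,G] q_used=0 → run H
t=15: queue=[H,G] q_used=1 → run H
t=16: queue=[H,G] q_used=2 → run H
t=17: queue=[G,H] q_used=0 → run G
t=18: queue=[G,H] q_used=1 → run G
t=19: queue=[H] q_used=0 → run H
t=20: queue=[H] q_used=1 → run H
t=21: (idle)
t=22: (idle)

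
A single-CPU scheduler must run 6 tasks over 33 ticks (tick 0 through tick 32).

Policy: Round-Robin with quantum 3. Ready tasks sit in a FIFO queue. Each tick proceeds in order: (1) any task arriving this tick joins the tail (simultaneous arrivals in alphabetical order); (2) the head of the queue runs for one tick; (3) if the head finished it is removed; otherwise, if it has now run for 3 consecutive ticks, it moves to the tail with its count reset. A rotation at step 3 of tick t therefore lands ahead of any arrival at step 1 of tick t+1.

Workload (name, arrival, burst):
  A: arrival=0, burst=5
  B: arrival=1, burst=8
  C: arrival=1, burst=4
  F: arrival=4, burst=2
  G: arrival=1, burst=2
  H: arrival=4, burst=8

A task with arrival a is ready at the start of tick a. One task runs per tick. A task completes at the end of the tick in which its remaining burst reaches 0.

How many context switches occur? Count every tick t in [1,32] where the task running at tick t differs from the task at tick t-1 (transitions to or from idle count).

t=0: queue=[A] q_used=0 → run A
t=1: queue=[A,B,C,G] q_used=1 → run A
t=2: queue=[A,B,C,G] q_used=2 → run A
t=3: queue=[B,C,G,A] q_used=0 → run B
t=4: queue=[B,C,G,A,F,H] q_used=1 → run B
t=5: queue=[B,C,G,A,F,H] q_used=2 → run B
t=6: queue=[C,G,A,F,H,B] q_used=0 → run C
t=7: queue=[C,G,A,F,H,B] q_used=1 → run C
t=8: queue=[C,G,A,F,H,B] q_used=2 → run C
t=9: queue=[G,A,F,H,B,C] q_used=0 → run G
t=10: queue=[G,A,F,H,B,C] q_used=1 → run G
t=11: queue=[A,F,H,B,C] q_used=0 → run A
t=12: queue=[A,F,H,B,C] q_used=1 → run A
t=13: queue=[F,H,B,C] q_used=0 → run F
t=14: queue=[F,H,B,C] q_used=1 → run F
t=15: queue=[H,B,C] q_used=0 → run H
t=16: queue=[H,B,C] q_used=1 → run H
t=17: queue=[H,B,C] q_used=2 → run H
t=18: queue=[B,C,H] q_used=0 → run B
t=19: queue=[B,C,H] q_used=1 → run B
t=20: queue=[B,C,H] q_used=2 → run B
t=21: queue=[C,H,B] q_used=0 → run C
t=22: queue=[H,B] q_used=0 → run H
t=23: queue=[H,B] q_used=1 → run H
t=24: queue=[H,B] q_used=2 → run H
t=25: queue=[B,H] q_used=0 → run B
t=26: queue=[B,H] q_used=1 → run B
t=27: queue=[H] q_used=0 → run H
t=28: queue=[H] q_used=1 → run H
t=29: (idle)
t=30: (idle)
t=31: (idle)
t=32: (idle)

context switches = 12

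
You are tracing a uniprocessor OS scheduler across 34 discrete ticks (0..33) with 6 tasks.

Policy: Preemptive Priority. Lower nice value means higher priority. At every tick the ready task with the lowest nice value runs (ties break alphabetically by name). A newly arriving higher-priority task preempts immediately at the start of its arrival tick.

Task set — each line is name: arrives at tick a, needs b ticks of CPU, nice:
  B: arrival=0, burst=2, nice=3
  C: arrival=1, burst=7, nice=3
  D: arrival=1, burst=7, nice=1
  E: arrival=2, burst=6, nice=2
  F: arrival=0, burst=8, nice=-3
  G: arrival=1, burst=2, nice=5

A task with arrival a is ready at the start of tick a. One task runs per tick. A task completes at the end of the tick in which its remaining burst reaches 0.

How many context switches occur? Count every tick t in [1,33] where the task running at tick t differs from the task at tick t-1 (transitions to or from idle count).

context switches = 6

t=0: ready={B,F} → run F
t=1: ready={B,C,D,F,G} → run F
t=2: ready={B,C,D,E,F,G} → run F
t=3: ready={B,C,D,E,F,G} → run F
t=4: ready={B,C,D,E,F,G} → run F
t=5: ready={B,C,D,E,F,G} → run F
t=6: ready={B,C,D,E,F,G} → run F
t=7: ready={B,C,D,E,F,G} → run F
t=8: ready={B,C,D,E,G} → run D
t=9: ready={B,C,D,E,G} → run D
t=10: ready={B,C,D,E,G} → run D
t=11: ready={B,C,D,E,G} → run D
t=12: ready={B,C,D,E,G} → run D
t=13: ready={B,C,D,E,G} → run D
t=14: ready={B,C,D,E,G} → run D
t=15: ready={B,C,E,G} → run E
t=16: ready={B,C,E,G} → run E
t=17: ready={B,C,E,G} → run E
t=18: ready={B,C,E,G} → run E
t=19: ready={B,C,E,G} → run E
t=20: ready={B,C,E,G} → run E
t=21: ready={B,C,G} → run B
t=22: ready={B,C,G} → run B
t=23: ready={C,G} → run C
t=24: ready={C,G} → run C
t=25: ready={C,G} → run C
t=26: ready={C,G} → run C
t=27: ready={C,G} → run C
t=28: ready={C,G} → run C
t=29: ready={C,G} → run C
t=30: ready={G} → run G
t=31: ready={G} → run G
t=32: (idle)
t=33: (idle)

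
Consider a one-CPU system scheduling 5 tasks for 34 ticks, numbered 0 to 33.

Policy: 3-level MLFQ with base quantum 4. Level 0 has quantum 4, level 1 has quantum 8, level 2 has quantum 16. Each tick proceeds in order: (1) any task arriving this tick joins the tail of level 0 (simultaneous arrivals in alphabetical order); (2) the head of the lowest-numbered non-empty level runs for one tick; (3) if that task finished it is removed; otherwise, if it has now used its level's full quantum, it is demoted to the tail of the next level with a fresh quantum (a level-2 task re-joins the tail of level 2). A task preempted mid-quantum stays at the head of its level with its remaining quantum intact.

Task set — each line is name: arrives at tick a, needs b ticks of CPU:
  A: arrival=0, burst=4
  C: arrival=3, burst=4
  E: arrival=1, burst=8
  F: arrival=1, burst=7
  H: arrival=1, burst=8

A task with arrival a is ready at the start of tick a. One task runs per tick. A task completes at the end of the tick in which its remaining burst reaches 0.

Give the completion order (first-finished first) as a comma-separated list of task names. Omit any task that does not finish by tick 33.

t=0: L0/L1/L2 = A/-/- → run A
t=1: L0/L1/L2 = AEFH/-/- → run A
t=2: L0/L1/L2 = AEFH/-/- → run A
t=3: L0/L1/L2 = AEFHC/-/- → run A
t=4: L0/L1/L2 = EFHC/-/- → run E
t=5: L0/L1/L2 = EFHC/-/- → run E
t=6: L0/L1/L2 = EFHC/-/- → run E
t=7: L0/L1/L2 = EFHC/-/- → run E
t=8: L0/L1/L2 = FHC/E/- → run F
t=9: L0/L1/L2 = FHC/E/- → run F
t=10: L0/L1/L2 = FHC/E/- → run F
t=11: L0/L1/L2 = FHC/E/- → run F
t=12: L0/L1/L2 = HC/EF/- → run H
t=13: L0/L1/L2 = HC/EF/- → run H
t=14: L0/L1/L2 = HC/EF/- → run H
t=15: L0/L1/L2 = HC/EF/- → run H
t=16: L0/L1/L2 = C/EFH/- → run C
t=17: L0/L1/L2 = C/EFH/- → run C
t=18: L0/L1/L2 = C/EFH/- → run C
t=19: L0/L1/L2 = C/EFH/- → run C
t=20: L0/L1/L2 = -/EFH/- → run E
t=21: L0/L1/L2 = -/EFH/- → run E
t=22: L0/L1/L2 = -/EFH/- → run E
t=23: L0/L1/L2 = -/EFH/- → run E
t=24: L0/L1/L2 = -/FH/- → run F
t=25: L0/L1/L2 = -/FH/- → run F
t=26: L0/L1/L2 = -/FH/- → run F
t=27: L0/L1/L2 = -/H/- → run H
t=28: L0/L1/L2 = -/H/- → run H
t=29: L0/L1/L2 = -/H/- → run H
t=30: L0/L1/L2 = -/H/- → run H
t=31: (idle)
t=32: (idle)
t=33: (idle)

completion order = A, C, E, F, H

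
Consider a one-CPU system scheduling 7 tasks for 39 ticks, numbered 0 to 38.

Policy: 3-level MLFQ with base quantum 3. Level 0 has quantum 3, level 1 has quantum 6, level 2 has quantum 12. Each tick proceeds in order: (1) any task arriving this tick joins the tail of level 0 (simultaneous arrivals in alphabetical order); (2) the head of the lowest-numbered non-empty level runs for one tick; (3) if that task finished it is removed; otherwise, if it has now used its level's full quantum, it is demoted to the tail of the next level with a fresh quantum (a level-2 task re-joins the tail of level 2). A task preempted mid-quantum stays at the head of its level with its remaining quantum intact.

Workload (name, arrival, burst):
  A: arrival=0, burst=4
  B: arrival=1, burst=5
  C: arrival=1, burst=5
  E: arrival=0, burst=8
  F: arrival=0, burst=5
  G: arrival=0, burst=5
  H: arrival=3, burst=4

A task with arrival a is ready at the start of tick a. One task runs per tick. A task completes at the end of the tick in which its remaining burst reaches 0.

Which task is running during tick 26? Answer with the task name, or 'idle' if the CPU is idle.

running at tick 26 = E

t=0: L0/L1/L2 = AEFG/-/- → run A
t=1: L0/L1/L2 = AEFGBC/-/- → run A
t=2: L0/L1/L2 = AEFGBC/-/- → run A
t=3: L0/L1/L2 = EFGBCH/A/- → run E
t=4: L0/L1/L2 = EFGBCH/A/- → run E
t=5: L0/L1/L2 = EFGBCH/A/- → run E
t=6: L0/L1/L2 = FGBCH/AE/- → run F
t=7: L0/L1/L2 = FGBCH/AE/- → run F
t=8: L0/L1/L2 = FGBCH/AE/- → run F
t=9: L0/L1/L2 = GBCH/AEF/- → run G
t=10: L0/L1/L2 = GBCH/AEF/- → run G
t=11: L0/L1/L2 = GBCH/AEF/- → run G
t=12: L0/L1/L2 = BCH/AEFG/- → run B
t=13: L0/L1/L2 = BCH/AEFG/- → run B
t=14: L0/L1/L2 = BCH/AEFG/- → run B
t=15: L0/L1/L2 = CH/AEFGB/- → run C
t=16: L0/L1/L2 = CH/AEFGB/- → run C
t=17: L0/L1/L2 = CH/AEFGB/- → run C
t=18: L0/L1/L2 = H/AEFGBC/- → run H
t=19: L0/L1/L2 = H/AEFGBC/- → run H
t=20: L0/L1/L2 = H/AEFGBC/- → run H
t=21: L0/L1/L2 = -/AEFGBCH/- → run A
t=22: L0/L1/L2 = -/EFGBCH/- → run E
t=23: L0/L1/L2 = -/EFGBCH/- → run E
t=24: L0/L1/L2 = -/EFGBCH/- → run E
t=25: L0/L1/L2 = -/EFGBCH/- → run E
t=26: L0/L1/L2 = -/EFGBCH/- → run E
t=27: L0/L1/L2 = -/FGBCH/- → run F
t=28: L0/L1/L2 = -/FGBCH/- → run F
t=29: L0/L1/L2 = -/GBCH/- → run G
t=30: L0/L1/L2 = -/GBCH/- → run G
t=31: L0/L1/L2 = -/BCH/- → run B
t=32: L0/L1/L2 = -/BCH/- → run B
t=33: L0/L1/L2 = -/CH/- → run C
t=34: L0/L1/L2 = -/CH/- → run C
t=35: L0/L1/L2 = -/H/- → run H
t=36: (idle)
t=37: (idle)
t=38: (idle)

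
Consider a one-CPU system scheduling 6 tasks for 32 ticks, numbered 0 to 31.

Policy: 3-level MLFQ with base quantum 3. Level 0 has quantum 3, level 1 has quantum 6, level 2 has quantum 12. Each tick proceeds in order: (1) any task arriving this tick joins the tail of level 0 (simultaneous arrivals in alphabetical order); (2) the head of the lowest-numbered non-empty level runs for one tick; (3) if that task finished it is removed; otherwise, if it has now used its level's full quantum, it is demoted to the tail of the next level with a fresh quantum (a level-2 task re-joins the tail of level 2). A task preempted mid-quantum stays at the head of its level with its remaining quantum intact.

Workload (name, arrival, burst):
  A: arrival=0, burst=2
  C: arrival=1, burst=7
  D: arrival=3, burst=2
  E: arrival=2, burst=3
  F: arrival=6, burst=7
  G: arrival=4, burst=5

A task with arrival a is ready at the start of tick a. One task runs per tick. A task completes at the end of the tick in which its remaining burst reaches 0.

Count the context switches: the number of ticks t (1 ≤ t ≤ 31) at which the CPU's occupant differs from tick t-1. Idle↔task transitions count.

context switches = 9

t=0: L0/L1/L2 = A/-/- → run A
t=1: L0/L1/L2 = AC/-/- → run A
t=2: L0/L1/L2 = CE/-/- → run C
t=3: L0/L1/L2 = CED/-/- → run C
t=4: L0/L1/L2 = CEDG/-/- → run C
t=5: L0/L1/L2 = EDG/C/- → run E
t=6: L0/L1/L2 = EDGF/C/- → run E
t=7: L0/L1/L2 = EDGF/C/- → run E
t=8: L0/L1/L2 = DGF/C/- → run D
t=9: L0/L1/L2 = DGF/C/- → run D
t=10: L0/L1/L2 = GF/C/- → run G
t=11: L0/L1/L2 = GF/C/- → run G
t=12: L0/L1/L2 = GF/C/- → run G
t=13: L0/L1/L2 = F/CG/- → run F
t=14: L0/L1/L2 = F/CG/- → run F
t=15: L0/L1/L2 = F/CG/- → run F
t=16: L0/L1/L2 = -/CGF/- → run C
t=17: L0/L1/L2 = -/CGF/- → run C
t=18: L0/L1/L2 = -/CGF/- → run C
t=19: L0/L1/L2 = -/CGF/- → run C
t=20: L0/L1/L2 = -/GF/- → run G
t=21: L0/L1/L2 = -/GF/- → run G
t=22: L0/L1/L2 = -/F/- → run F
t=23: L0/L1/L2 = -/F/- → run F
t=24: L0/L1/L2 = -/F/- → run F
t=25: L0/L1/L2 = -/F/- → run F
t=26: (idle)
t=27: (idle)
t=28: (idle)
t=29: (idle)
t=30: (idle)
t=31: (idle)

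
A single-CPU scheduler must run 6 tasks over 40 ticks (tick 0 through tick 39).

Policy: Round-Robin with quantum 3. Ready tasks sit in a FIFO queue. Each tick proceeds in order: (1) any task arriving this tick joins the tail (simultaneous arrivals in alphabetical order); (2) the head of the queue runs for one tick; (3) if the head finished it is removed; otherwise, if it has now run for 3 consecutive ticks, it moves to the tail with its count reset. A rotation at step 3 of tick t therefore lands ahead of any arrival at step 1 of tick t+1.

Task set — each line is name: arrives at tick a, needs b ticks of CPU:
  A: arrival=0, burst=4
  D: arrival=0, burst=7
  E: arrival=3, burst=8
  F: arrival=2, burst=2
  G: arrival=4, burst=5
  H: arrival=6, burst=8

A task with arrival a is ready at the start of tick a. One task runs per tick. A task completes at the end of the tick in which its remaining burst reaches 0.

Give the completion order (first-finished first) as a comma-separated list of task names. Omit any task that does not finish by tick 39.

completion order = F, A, G, D, E, H

t=0: queue=[A,D] q_used=0 → run A
t=1: queue=[A,D] q_used=1 → run A
t=2: queue=[A,D,F] q_used=2 → run A
t=3: queue=[D,F,A,E] q_used=0 → run D
t=4: queue=[D,F,A,E,G] q_used=1 → run D
t=5: queue=[D,F,A,E,G] q_used=2 → run D
t=6: queue=[F,A,E,G,D,H] q_used=0 → run F
t=7: queue=[F,A,E,G,D,H] q_used=1 → run F
t=8: queue=[A,E,G,D,H] q_used=0 → run A
t=9: queue=[E,G,D,H] q_used=0 → run E
t=10: queue=[E,G,D,H] q_used=1 → run E
t=11: queue=[E,G,D,H] q_used=2 → run E
t=12: queue=[G,D,H,E] q_used=0 → run G
t=13: queue=[G,D,H,E] q_used=1 → run G
t=14: queue=[G,D,H,E] q_used=2 → run G
t=15: queue=[D,H,E,G] q_used=0 → run D
t=16: queue=[D,H,E,G] q_used=1 → run D
t=17: queue=[D,H,E,G] q_used=2 → run D
t=18: queue=[H,E,G,D] q_used=0 → run H
t=19: queue=[H,E,G,D] q_used=1 → run H
t=20: queue=[H,E,G,D] q_used=2 → run H
t=21: queue=[E,G,D,H] q_used=0 → run E
t=22: queue=[E,G,D,H] q_used=1 → run E
t=23: queue=[E,G,D,H] q_used=2 → run E
t=24: queue=[G,D,H,E] q_used=0 → run G
t=25: queue=[G,D,H,E] q_used=1 → run G
t=26: queue=[D,H,E] q_used=0 → run D
t=27: queue=[H,E] q_used=0 → run H
t=28: queue=[H,E] q_used=1 → run H
t=29: queue=[H,E] q_used=2 → run H
t=30: queue=[E,H] q_used=0 → run E
t=31: queue=[E,H] q_used=1 → run E
t=32: queue=[H] q_used=0 → run H
t=33: queue=[H] q_used=1 → run H
t=34: (idle)
t=35: (idle)
t=36: (idle)
t=37: (idle)
t=38: (idle)
t=39: (idle)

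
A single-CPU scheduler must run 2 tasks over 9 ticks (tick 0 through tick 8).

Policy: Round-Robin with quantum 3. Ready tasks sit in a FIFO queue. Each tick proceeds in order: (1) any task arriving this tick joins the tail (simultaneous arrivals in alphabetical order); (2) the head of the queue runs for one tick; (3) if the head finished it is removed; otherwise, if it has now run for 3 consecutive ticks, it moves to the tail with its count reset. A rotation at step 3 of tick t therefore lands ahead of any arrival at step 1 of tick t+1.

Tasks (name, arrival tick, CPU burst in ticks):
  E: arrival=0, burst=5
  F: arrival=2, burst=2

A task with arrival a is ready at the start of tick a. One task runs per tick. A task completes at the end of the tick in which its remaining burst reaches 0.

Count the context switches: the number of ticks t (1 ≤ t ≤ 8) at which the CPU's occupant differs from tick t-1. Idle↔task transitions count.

t=0: queue=[E] q_used=0 → run E
t=1: queue=[E] q_used=1 → run E
t=2: queue=[E,F] q_used=2 → run E
t=3: queue=[F,E] q_used=0 → run F
t=4: queue=[F,E] q_used=1 → run F
t=5: queue=[E] q_used=0 → run E
t=6: queue=[E] q_used=1 → run E
t=7: (idle)
t=8: (idle)

context switches = 3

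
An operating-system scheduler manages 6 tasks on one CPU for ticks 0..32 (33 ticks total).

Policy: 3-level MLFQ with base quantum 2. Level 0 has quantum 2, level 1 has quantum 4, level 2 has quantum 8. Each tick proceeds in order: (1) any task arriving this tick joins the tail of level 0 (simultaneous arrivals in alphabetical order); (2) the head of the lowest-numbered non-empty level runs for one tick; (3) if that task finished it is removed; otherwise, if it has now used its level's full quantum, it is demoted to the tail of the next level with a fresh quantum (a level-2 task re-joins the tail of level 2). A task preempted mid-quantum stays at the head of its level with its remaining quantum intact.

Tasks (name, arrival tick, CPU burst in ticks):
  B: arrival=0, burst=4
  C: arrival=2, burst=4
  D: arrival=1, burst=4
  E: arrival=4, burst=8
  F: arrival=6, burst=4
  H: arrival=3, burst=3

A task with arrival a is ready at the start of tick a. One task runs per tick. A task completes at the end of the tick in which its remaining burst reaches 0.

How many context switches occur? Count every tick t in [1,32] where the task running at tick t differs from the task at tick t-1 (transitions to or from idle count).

context switches = 13

t=0: L0/L1/L2 = B/-/- → run B
t=1: L0/L1/L2 = BD/-/- → run B
t=2: L0/L1/L2 = DC/B/- → run D
t=3: L0/L1/L2 = DCH/B/- → run D
t=4: L0/L1/L2 = CHE/BD/- → run C
t=5: L0/L1/L2 = CHE/BD/- → run C
t=6: L0/L1/L2 = HEF/BDC/- → run H
t=7: L0/L1/L2 = HEF/BDC/- → run H
t=8: L0/L1/L2 = EF/BDCH/- → run E
t=9: L0/L1/L2 = EF/BDCH/- → run E
t=10: L0/L1/L2 = F/BDCHE/- → run F
t=11: L0/L1/L2 = F/BDCHE/- → run F
t=12: L0/L1/L2 = -/BDCHEF/- → run B
t=13: L0/L1/L2 = -/BDCHEF/- → run B
t=14: L0/L1/L2 = -/DCHEF/- → run D
t=15: L0/L1/L2 = -/DCHEF/- → run D
t=16: L0/L1/L2 = -/CHEF/- → run C
t=17: L0/L1/L2 = -/CHEF/- → run C
t=18: L0/L1/L2 = -/HEF/- → run H
t=19: L0/L1/L2 = -/EF/- → run E
t=20: L0/L1/L2 = -/EF/- → run E
t=21: L0/L1/L2 = -/EF/- → run E
t=22: L0/L1/L2 = -/EF/- → run E
t=23: L0/L1/L2 = -/F/E → run F
t=24: L0/L1/L2 = -/F/E → run F
t=25: L0/L1/L2 = -/-/E → run E
t=26: L0/L1/L2 = -/-/E → run E
t=27: (idle)
t=28: (idle)
t=29: (idle)
t=30: (idle)
t=31: (idle)
t=32: (idle)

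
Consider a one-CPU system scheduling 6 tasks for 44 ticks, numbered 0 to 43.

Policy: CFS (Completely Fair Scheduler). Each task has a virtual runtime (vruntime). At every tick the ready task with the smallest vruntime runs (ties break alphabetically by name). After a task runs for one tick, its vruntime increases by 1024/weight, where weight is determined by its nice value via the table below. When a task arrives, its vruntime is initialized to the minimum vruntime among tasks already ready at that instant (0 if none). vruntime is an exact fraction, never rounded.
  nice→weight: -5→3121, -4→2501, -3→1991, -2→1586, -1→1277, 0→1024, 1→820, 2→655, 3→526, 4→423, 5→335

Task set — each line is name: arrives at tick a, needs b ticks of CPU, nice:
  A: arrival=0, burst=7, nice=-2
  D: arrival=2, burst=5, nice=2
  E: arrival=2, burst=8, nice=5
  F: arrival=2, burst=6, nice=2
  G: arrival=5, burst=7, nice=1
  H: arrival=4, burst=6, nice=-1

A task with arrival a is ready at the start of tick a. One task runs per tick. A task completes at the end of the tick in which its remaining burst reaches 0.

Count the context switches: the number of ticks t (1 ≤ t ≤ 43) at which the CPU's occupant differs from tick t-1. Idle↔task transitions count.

t=0: vr[A=0] → run A
t=1: vr[A=512/793] → run A
t=2: vr[A=1024/793 D=1024/793 E=1024/793 F=1024/793] → run A
t=3: vr[A=1536/793 D=1024/793 E=1024/793 F=1024/793] → run D
t=4: vr[A=1536/793 D=1482752/519415 E=1024/793 F=1024/793 H=1024/793] → run E
t=5: vr[A=1536/793 D=1482752/519415 E=1155072/265655 F=1024/793 G=1024/793 H=1024/793] → run F
t=6: vr[A=1536/793 D=1482752/519415 E=1155072/265655 F=1482752/519415 G=1024/793 H=1024/793] → run G
t=7: vr[A=1536/793 D=1482752/519415 E=1155072/265655 F=1482752/519415 G=412928/162565 H=1024/793] → run H
t=8: vr[A=1536/793 D=1482752/519415 E=1155072/265655 F=1482752/519415 G=412928/162565 H=2119680/1012661] → run A
t=9: vr[A=2048/793 D=1482752/519415 E=1155072/265655 F=1482752/519415 G=412928/162565 H=2119680/1012661] → run H
t=10: vr[A=2048/793 D=1482752/519415 E=1155072/265655 F=1482752/519415 G=412928/162565 H=2931712/1012661] → run G
t=11: vr[A=2048/793 D=1482752/519415 E=1155072/265655 F=1482752/519415 G=615936/162565 H=2931712/1012661] → run A
t=12: vr[A=2560/793 D=1482752/519415 E=1155072/265655 F=1482752/519415 G=615936/162565 H=2931712/1012661] → run D
t=13: vr[A=2560/793 D=2294784/519415 E=1155072/265655 F=1482752/519415 G=615936/162565 H=2931712/1012661] → run F
t=14: vr[A=2560/793 D=2294784/519415 E=1155072/265655 F=2294784/519415 G=615936/162565 H=2931712/1012661] → run H
t=15: vr[A=2560/793 D=2294784/519415 E=1155072/265655 F=2294784/519415 G=615936/162565 H=3743744/1012661] → run A
t=16: vr[A=3072/793 D=2294784/519415 E=1155072/265655 F=2294784/519415 G=615936/162565 H=3743744/1012661] → run H
t=17: vr[A=3072/793 D=2294784/519415 E=1155072/265655 F=2294784/519415 G=615936/162565 H=4555776/1012661] → run G
t=18: vr[A=3072/793 D=2294784/519415 E=1155072/265655 F=2294784/519415 G=818944/162565 H=4555776/1012661] → run A
t=19: vr[D=2294784/519415 E=1155072/265655 F=2294784/519415 G=818944/162565 H=4555776/1012661] → run E
t=20: vr[D=2294784/519415 E=1967104/265655 F=2294784/519415 G=818944/162565 H=4555776/1012661] → run D
t=21: vr[D=3106816/519415 E=1967104/265655 F=2294784/519415 G=818944/162565 H=4555776/1012661] → run F
t=22: vr[D=3106816/519415 E=1967104/265655 F=3106816/519415 G=818944/162565 H=4555776/1012661] → run H
t=23: vr[D=3106816/519415 E=1967104/265655 F=3106816/519415 G=818944/162565 H=5367808/1012661] → run G
t=24: vr[D=3106816/519415 E=1967104/265655 F=3106816/519415 G=1021952/162565 H=5367808/1012661] → run H
t=25: vr[D=3106816/519415 E=1967104/265655 F=3106816/519415 G=1021952/162565] → run D
t=26: vr[D=3918848/519415 E=1967104/265655 F=3106816/519415 G=1021952/162565] → run F
t=27: vr[D=3918848/519415 E=1967104/265655 F=3918848/519415 G=1021952/162565] → run G
t=28: vr[D=3918848/519415 E=1967104/265655 F=3918848/519415 G=244992/32513] → run E
t=29: vr[D=3918848/519415 E=2779136/265655 F=3918848/519415 G=244992/32513] → run G
t=30: vr[D=3918848/519415 E=2779136/265655 F=3918848/519415 G=1427968/162565] → run D
t=31: vr[E=2779136/265655 F=3918848/519415 G=1427968/162565] → run F
t=32: vr[E=2779136/265655 F=946176/103883 G=1427968/162565] → run G
t=33: vr[E=2779136/265655 F=946176/103883] → run F
t=34: vr[E=2779136/265655] → run E
t=35: vr[E=3591168/265655] → run E
t=36: vr[E=880640/53131] → run E
t=37: vr[E=5215232/265655] → run E
t=38: vr[E=6027264/265655] → run E
t=39: (idle)
t=40: (idle)
t=41: (idle)
t=42: (idle)
t=43: (idle)

context switches = 33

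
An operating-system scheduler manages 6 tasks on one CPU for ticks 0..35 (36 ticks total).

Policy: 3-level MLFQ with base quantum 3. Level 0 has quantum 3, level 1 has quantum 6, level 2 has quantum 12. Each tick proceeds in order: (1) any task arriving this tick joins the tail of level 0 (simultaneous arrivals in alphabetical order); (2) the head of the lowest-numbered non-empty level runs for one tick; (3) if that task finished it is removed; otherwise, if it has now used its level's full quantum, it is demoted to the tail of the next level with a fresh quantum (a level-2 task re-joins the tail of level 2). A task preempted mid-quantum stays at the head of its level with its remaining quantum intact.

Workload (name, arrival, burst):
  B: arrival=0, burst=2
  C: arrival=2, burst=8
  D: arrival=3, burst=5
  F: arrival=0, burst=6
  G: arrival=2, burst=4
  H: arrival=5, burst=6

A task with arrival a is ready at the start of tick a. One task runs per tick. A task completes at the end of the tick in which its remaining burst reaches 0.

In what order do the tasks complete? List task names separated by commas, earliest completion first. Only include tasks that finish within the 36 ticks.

completion order = B, F, C, G, D, H

t=0: L0/L1/L2 = BF/-/- → run B
t=1: L0/L1/L2 = BF/-/- → run B
t=2: L0/L1/L2 = FCG/-/- → run F
t=3: L0/L1/L2 = FCGD/-/- → run F
t=4: L0/L1/L2 = FCGD/-/- → run F
t=5: L0/L1/L2 = CGDH/F/- → run C
t=6: L0/L1/L2 = CGDH/F/- → run C
t=7: L0/L1/L2 = CGDH/F/- → run C
t=8: L0/L1/L2 = GDH/FC/- → run G
t=9: L0/L1/L2 = GDH/FC/- → run G
t=10: L0/L1/L2 = GDH/FC/- → run G
t=11: L0/L1/L2 = DH/FCG/- → run D
t=12: L0/L1/L2 = DH/FCG/- → run D
t=13: L0/L1/L2 = DH/FCG/- → run D
t=14: L0/L1/L2 = H/FCGD/- → run H
t=15: L0/L1/L2 = H/FCGD/- → run H
t=16: L0/L1/L2 = H/FCGD/- → run H
t=17: L0/L1/L2 = -/FCGDH/- → run F
t=18: L0/L1/L2 = -/FCGDH/- → run F
t=19: L0/L1/L2 = -/FCGDH/- → run F
t=20: L0/L1/L2 = -/CGDH/- → run C
t=21: L0/L1/L2 = -/CGDH/- → run C
t=22: L0/L1/L2 = -/CGDH/- → run C
t=23: L0/L1/L2 = -/CGDH/- → run C
t=24: L0/L1/L2 = -/CGDH/- → run C
t=25: L0/L1/L2 = -/GDH/- → run G
t=26: L0/L1/L2 = -/DH/- → run D
t=27: L0/L1/L2 = -/DH/- → run D
t=28: L0/L1/L2 = -/H/- → run H
t=29: L0/L1/L2 = -/H/- → run H
t=30: L0/L1/L2 = -/H/- → run H
t=31: (idle)
t=32: (idle)
t=33: (idle)
t=34: (idle)
t=35: (idle)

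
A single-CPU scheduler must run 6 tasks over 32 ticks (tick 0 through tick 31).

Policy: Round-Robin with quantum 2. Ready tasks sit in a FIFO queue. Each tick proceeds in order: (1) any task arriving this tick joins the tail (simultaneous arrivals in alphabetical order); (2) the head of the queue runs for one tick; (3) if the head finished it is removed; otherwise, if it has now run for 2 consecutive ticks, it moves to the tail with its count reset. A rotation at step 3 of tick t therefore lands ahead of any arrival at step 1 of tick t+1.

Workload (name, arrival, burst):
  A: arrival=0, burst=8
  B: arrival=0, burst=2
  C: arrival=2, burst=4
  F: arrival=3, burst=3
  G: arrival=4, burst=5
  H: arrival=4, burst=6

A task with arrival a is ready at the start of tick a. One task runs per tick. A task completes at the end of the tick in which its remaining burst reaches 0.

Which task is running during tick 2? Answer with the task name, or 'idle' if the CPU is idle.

t=0: queue=[A,B] q_used=0 → run A
t=1: queue=[A,B] q_used=1 → run A
t=2: queue=[B,A,C] q_used=0 → run B
t=3: queue=[B,A,C,F] q_used=1 → run B
t=4: queue=[A,C,F,G,H] q_used=0 → run A
t=5: queue=[A,C,F,G,H] q_used=1 → run A
t=6: queue=[C,F,G,H,A] q_used=0 → run C
t=7: queue=[C,F,G,H,A] q_used=1 → run C
t=8: queue=[F,G,H,A,C] q_used=0 → run F
t=9: queue=[F,G,H,A,C] q_used=1 → run F
t=10: queue=[G,H,A,C,F] q_used=0 → run G
t=11: queue=[G,H,A,C,F] q_used=1 → run G
t=12: queue=[H,A,C,F,G] q_used=0 → run H
t=13: queue=[H,A,C,F,G] q_used=1 → run H
t=14: queue=[A,C,F,G,H] q_used=0 → run A
t=15: queue=[A,C,F,G,H] q_used=1 → run A
t=16: queue=[C,F,G,H,A] q_used=0 → run C
t=17: queue=[C,F,G,H,A] q_used=1 → run C
t=18: queue=[F,G,H,A] q_used=0 → run F
t=19: queue=[G,H,A] q_used=0 → run G
t=20: queue=[G,H,A] q_used=1 → run G
t=21: queue=[H,A,G] q_used=0 → run H
t=22: queue=[H,A,G] q_used=1 → run H
t=23: queue=[A,G,H] q_used=0 → run A
t=24: queue=[A,G,H] q_used=1 → run A
t=25: queue=[G,H] q_used=0 → run G
t=26: queue=[H] q_used=0 → run H
t=27: queue=[H] q_used=1 → run H
t=28: (idle)
t=29: (idle)
t=30: (idle)
t=31: (idle)

running at tick 2 = B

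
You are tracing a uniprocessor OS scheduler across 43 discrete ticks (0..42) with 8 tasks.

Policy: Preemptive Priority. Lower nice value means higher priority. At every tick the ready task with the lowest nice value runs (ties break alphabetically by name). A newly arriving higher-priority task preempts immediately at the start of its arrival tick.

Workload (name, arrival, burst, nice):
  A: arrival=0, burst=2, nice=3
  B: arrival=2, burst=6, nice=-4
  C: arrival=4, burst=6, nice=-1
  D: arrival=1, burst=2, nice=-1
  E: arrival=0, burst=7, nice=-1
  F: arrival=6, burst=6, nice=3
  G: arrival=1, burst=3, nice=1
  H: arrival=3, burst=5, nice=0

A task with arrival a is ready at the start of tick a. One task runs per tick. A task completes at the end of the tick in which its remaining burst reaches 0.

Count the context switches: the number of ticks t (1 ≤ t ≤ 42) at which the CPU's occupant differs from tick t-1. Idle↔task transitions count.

t=0: ready={A,E} → run E
t=1: ready={A,D,E,G} → run D
t=2: ready={A,B,D,E,G} → run B
t=3: ready={A,B,D,E,G,H} → run B
t=4: ready={A,B,C,D,E,G,H} → run B
t=5: ready={A,B,C,D,E,G,H} → run B
t=6: ready={A,B,C,D,E,F,G,H} → run B
t=7: ready={A,B,C,D,E,F,G,H} → run B
t=8: ready={A,C,D,E,F,G,H} → run C
t=9: ready={A,C,D,E,F,G,H} → run C
t=10: ready={A,C,D,E,F,G,H} → run C
t=11: ready={A,C,D,E,F,G,H} → run C
t=12: ready={A,C,D,E,F,G,H} → run C
t=13: ready={A,C,D,E,F,G,H} → run C
t=14: ready={A,D,E,F,G,H} → run D
t=15: ready={A,E,F,G,H} → run E
t=16: ready={A,E,F,G,H} → run E
t=17: ready={A,E,F,G,H} → run E
t=18: ready={A,E,F,G,H} → run E
t=19: ready={A,E,F,G,H} → run E
t=20: ready={A,E,F,G,H} → run E
t=21: ready={A,F,G,H} → run H
t=22: ready={A,F,G,H} → run H
t=23: ready={A,F,G,H} → run H
t=24: ready={A,F,G,H} → run H
t=25: ready={A,F,G,H} → run H
t=26: ready={A,F,G} → run G
t=27: ready={A,F,G} → run G
t=28: ready={A,F,G} → run G
t=29: ready={A,F} → run A
t=30: ready={A,F} → run A
t=31: ready={F} → run F
t=32: ready={F} → run F
t=33: ready={F} → run F
t=34: ready={F} → run F
t=35: ready={F} → run F
t=36: ready={F} → run F
t=37: (idle)
t=38: (idle)
t=39: (idle)
t=40: (idle)
t=41: (idle)
t=42: (idle)

context switches = 10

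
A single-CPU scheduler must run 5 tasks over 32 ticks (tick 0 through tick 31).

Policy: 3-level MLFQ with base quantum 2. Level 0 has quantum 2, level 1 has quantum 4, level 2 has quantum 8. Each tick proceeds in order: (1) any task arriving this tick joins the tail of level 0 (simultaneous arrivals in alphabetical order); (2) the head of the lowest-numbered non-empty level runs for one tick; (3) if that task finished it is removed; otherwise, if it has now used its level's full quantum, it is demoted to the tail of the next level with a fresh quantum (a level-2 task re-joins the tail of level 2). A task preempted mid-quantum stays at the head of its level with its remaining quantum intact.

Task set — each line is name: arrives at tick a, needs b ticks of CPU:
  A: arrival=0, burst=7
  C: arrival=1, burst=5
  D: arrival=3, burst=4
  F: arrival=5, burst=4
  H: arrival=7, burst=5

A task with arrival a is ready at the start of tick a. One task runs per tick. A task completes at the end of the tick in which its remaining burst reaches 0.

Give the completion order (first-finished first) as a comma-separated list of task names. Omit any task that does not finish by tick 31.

completion order = C, D, F, H, A

t=0: L0/L1/L2 = A/-/- → run A
t=1: L0/L1/L2 = AC/-/- → run A
t=2: L0/L1/L2 = C/A/- → run C
t=3: L0/L1/L2 = CD/A/- → run C
t=4: L0/L1/L2 = D/AC/- → run D
t=5: L0/L1/L2 = DF/AC/- → run D
t=6: L0/L1/L2 = F/ACD/- → run F
t=7: L0/L1/L2 = FH/ACD/- → run F
t=8: L0/L1/L2 = H/ACDF/- → run H
t=9: L0/L1/L2 = H/ACDF/- → run H
t=10: L0/L1/L2 = -/ACDFH/- → run A
t=11: L0/L1/L2 = -/ACDFH/- → run A
t=12: L0/L1/L2 = -/ACDFH/- → run A
t=13: L0/L1/L2 = -/ACDFH/- → run A
t=14: L0/L1/L2 = -/CDFH/A → run C
t=15: L0/L1/L2 = -/CDFH/A → run C
t=16: L0/L1/L2 = -/CDFH/A → run C
t=17: L0/L1/L2 = -/DFH/A → run D
t=18: L0/L1/L2 = -/DFH/A → run D
t=19: L0/L1/L2 = -/FH/A → run F
t=20: L0/L1/L2 = -/FH/A → run F
t=21: L0/L1/L2 = -/H/A → run H
t=22: L0/L1/L2 = -/H/A → run H
t=23: L0/L1/L2 = -/H/A → run H
t=24: L0/L1/L2 = -/-/A → run A
t=25: (idle)
t=26: (idle)
t=27: (idle)
t=28: (idle)
t=29: (idle)
t=30: (idle)
t=31: (idle)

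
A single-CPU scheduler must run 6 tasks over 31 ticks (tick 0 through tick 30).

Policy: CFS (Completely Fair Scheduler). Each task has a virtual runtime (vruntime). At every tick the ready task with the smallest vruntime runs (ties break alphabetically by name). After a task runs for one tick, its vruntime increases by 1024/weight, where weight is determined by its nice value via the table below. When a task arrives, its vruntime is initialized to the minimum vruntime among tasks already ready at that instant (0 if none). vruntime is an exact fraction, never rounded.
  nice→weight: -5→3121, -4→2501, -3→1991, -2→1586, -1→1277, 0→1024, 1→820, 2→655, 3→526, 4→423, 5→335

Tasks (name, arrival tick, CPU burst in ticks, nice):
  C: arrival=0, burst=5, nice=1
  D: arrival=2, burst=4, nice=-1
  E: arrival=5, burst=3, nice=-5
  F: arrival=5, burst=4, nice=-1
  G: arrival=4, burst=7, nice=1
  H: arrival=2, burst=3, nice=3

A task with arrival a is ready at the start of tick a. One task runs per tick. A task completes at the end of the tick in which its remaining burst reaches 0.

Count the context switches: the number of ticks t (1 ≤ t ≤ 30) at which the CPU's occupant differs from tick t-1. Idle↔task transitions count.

t=0: vr[C=0] → run C
t=1: vr[C=256/205] → run C
t=2: vr[C=512/205 D=512/205 H=512/205] → run C
t=3: vr[C=768/205 D=512/205 H=512/205] → run D
t=4: vr[C=768/205 D=863744/261785 G=512/205 H=512/205] → run G
t=5: vr[C=768/205 D=863744/261785 E=512/205 F=512/205 G=768/205 H=512/205] → run E
t=6: vr[C=768/205 D=863744/261785 E=1807872/639805 F=512/205 G=768/205 H=512/205] → run F
t=7: vr[C=768/205 D=863744/261785 E=1807872/639805 F=863744/261785 G=768/205 H=512/205] → run H
t=8: vr[C=768/205 D=863744/261785 E=1807872/639805 F=863744/261785 G=768/205 H=239616/53915] → run E
t=9: vr[C=768/205 D=863744/261785 E=2017792/639805 F=863744/261785 G=768/205 H=239616/53915] → run E
t=10: vr[C=768/205 D=863744/261785 F=863744/261785 G=768/205 H=239616/53915] → run D
t=11: vr[C=768/205 D=1073664/261785 F=863744/261785 G=768/205 H=239616/53915] → run F
t=12: vr[C=768/205 D=1073664/261785 F=1073664/261785 G=768/205 H=239616/53915] → run C
t=13: vr[C=1024/205 D=1073664/261785 F=1073664/261785 G=768/205 H=239616/53915] → run G
t=14: vr[C=1024/205 D=1073664/261785 F=1073664/261785 G=1024/205 H=239616/53915] → run D
t=15: vr[C=1024/205 D=1283584/261785 F=1073664/261785 G=1024/205 H=239616/53915] → run F
t=16: vr[C=1024/205 D=1283584/261785 F=1283584/261785 G=1024/205 H=239616/53915] → run H
t=17: vr[C=1024/205 D=1283584/261785 F=1283584/261785 G=1024/205 H=344576/53915] → run D
t=18: vr[C=1024/205 F=1283584/261785 G=1024/205 H=344576/53915] → run F
t=19: vr[C=1024/205 G=1024/205 H=344576/53915] → run C
t=20: vr[G=1024/205 H=344576/53915] → run G
t=21: vr[G=256/41 H=344576/53915] → run G
t=22: vr[G=1536/205 H=344576/53915] → run H
t=23: vr[G=1536/205] → run G
t=24: vr[G=1792/205] → run G
t=25: vr[G=2048/205] → run G
t=26: (idle)
t=27: (idle)
t=28: (idle)
t=29: (idle)
t=30: (idle)

context switches = 20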